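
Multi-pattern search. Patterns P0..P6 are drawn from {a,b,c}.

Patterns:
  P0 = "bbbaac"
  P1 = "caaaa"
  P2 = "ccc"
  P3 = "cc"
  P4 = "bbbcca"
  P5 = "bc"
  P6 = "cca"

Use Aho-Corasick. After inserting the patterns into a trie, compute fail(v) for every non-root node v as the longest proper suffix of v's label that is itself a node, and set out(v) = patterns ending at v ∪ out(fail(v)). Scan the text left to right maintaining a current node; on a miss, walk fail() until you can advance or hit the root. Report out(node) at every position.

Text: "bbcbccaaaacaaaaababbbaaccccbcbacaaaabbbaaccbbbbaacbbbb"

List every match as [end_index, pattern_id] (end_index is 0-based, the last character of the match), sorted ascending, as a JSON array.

Build automaton:
Trie (insert patterns):
  0='ε' goto b→1 c→7
  1='b' goto b→2 c→17
  2='bb' goto b→3
  3='bbb' goto a→4 c→14
  4='bbba' goto a→5
  5='bbbaa' goto c→6
  6='bbbaac' goto ·  ←P0
  7='c' goto a→8 c→12
  8='ca' goto a→9
  9='caa' goto a→10
  10='caaa' goto a→11
  11='caaaa' goto ·  ←P1
  12='cc' goto a→18 c→13  ←P3
  13='ccc' goto ·  ←P2
  14='bbbc' goto c→15
  15='bbbcc' goto a→16
  16='bbbcca' goto ·  ←P4
  17='bc' goto ·  ←P5
  18='cca' goto ·  ←P6

Failure links (BFS by depth):
  fail(1) 'b': from fail(0)=0 chase 'b': 0 ⇒ 0;  out=∅∪out(0)=∅
  fail(7) 'c': from fail(0)=0 chase 'c': 0 ⇒ 0;  out=∅∪out(0)=∅
  fail(2) 'bb': from fail(1)=0 chase 'b': 0 ⇒ 1;  out=∅∪out(1)=∅
  fail(8) 'ca': from fail(7)=0 chase 'a': 0 ⇒ 0;  out=∅∪out(0)=∅
  fail(12) 'cc': from fail(7)=0 chase 'c': 0 ⇒ 7;  out={3}∪out(7)={3}
  fail(17) 'bc': from fail(1)=0 chase 'c': 0 ⇒ 7;  out={5}∪out(7)={5}
  fail(3) 'bbb': from fail(2)=1 chase 'b': 1 ⇒ 2;  out=∅∪out(2)=∅
  fail(9) 'caa': from fail(8)=0 chase 'a': 0 ⇒ 0;  out=∅∪out(0)=∅
  fail(13) 'ccc': from fail(12)=7 chase 'c': 7 ⇒ 12;  out={2}∪out(12)={2,3}
  fail(18) 'cca': from fail(12)=7 chase 'a': 7 ⇒ 8;  out={6}∪out(8)={6}
  fail(4) 'bbba': from fail(3)=2 chase 'a': 2→1→0 ⇒ 0;  out=∅∪out(0)=∅
  fail(10) 'caaa': from fail(9)=0 chase 'a': 0 ⇒ 0;  out=∅∪out(0)=∅
  fail(14) 'bbbc': from fail(3)=2 chase 'c': 2→1 ⇒ 17;  out=∅∪out(17)={5}
  fail(5) 'bbbaa': from fail(4)=0 chase 'a': 0 ⇒ 0;  out=∅∪out(0)=∅
  fail(11) 'caaaa': from fail(10)=0 chase 'a': 0 ⇒ 0;  out={1}∪out(0)={1}
  fail(15) 'bbbcc': from fail(14)=17 chase 'c': 17→7 ⇒ 12;  out=∅∪out(12)={3}
  fail(6) 'bbbaac': from fail(5)=0 chase 'c': 0 ⇒ 7;  out={0}∪out(7)={0}
  fail(16) 'bbbcca': from fail(15)=12 chase 'a': 12 ⇒ 18;  out={4}∪out(18)={4,6}

Scan:
pos 0 'b': at 1
pos 1 'b': at 2
pos 2 'c': at 17 (via fail)  → match P5@[1:2]
pos 3 'b': at 1 (via fail)
pos 4 'c': at 17  → match P5@[3:4]
pos 5 'c': at 12 (via fail)  → match P3@[4:5]
pos 6 'a': at 18  → match P6@[4:6]
pos 7 'a': at 9 (via fail)
pos 8 'a': at 10
pos 9 'a': at 11  → match P1@[5:9]
pos 10 'c': at 7 (via fail)
pos 11 'a': at 8
pos 12 'a': at 9
pos 13 'a': at 10
pos 14 'a': at 11  → match P1@[10:14]
pos 15 'a': at 0 (via fail)
pos 16 'b': at 1
pos 17 'a': at 0 (via fail)
pos 18 'b': at 1
pos 19 'b': at 2
pos 20 'b': at 3
pos 21 'a': at 4
pos 22 'a': at 5
pos 23 'c': at 6  → match P0@[18:23]
pos 24 'c': at 12 (via fail)  → match P3@[23:24]
pos 25 'c': at 13  → match P2@[23:25],P3@[24:25]
pos 26 'c': at 13 (via fail)  → match P2@[24:26],P3@[25:26]
pos 27 'b': at 1 (via fail)
pos 28 'c': at 17  → match P5@[27:28]
pos 29 'b': at 1 (via fail)
pos 30 'a': at 0 (via fail)
pos 31 'c': at 7
pos 32 'a': at 8
pos 33 'a': at 9
pos 34 'a': at 10
pos 35 'a': at 11  → match P1@[31:35]
pos 36 'b': at 1 (via fail)
pos 37 'b': at 2
pos 38 'b': at 3
pos 39 'a': at 4
pos 40 'a': at 5
pos 41 'c': at 6  → match P0@[36:41]
pos 42 'c': at 12 (via fail)  → match P3@[41:42]
pos 43 'b': at 1 (via fail)
pos 44 'b': at 2
pos 45 'b': at 3
pos 46 'b': at 3 (via fail)
pos 47 'a': at 4
pos 48 'a': at 5
pos 49 'c': at 6  → match P0@[44:49]
pos 50 'b': at 1 (via fail)
pos 51 'b': at 2
pos 52 'b': at 3
pos 53 'b': at 3 (via fail)

Matches: [[2,5],[4,5],[5,3],[6,6],[9,1],[14,1],[23,0],[24,3],[25,2],[25,3],[26,2],[26,3],[28,5],[35,1],[41,0],[42,3],[49,0]]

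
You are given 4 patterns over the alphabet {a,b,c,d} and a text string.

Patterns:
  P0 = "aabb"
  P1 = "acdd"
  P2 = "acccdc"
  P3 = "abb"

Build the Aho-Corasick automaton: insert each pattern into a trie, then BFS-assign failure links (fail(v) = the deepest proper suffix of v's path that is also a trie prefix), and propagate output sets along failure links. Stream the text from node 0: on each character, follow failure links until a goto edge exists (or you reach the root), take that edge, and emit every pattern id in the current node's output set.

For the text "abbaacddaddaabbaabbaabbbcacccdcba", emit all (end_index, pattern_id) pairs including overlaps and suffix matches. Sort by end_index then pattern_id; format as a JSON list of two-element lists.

Build automaton:
Trie (insert patterns):
  n0 'ε': a→1
  n1 'a': a→2 b→12 c→5
  n2 'aa': b→3
  n3 'aab': b→4
  n4 'aabb': ·  ←P0
  n5 'ac': c→8 d→6
  n6 'acd': d→7
  n7 'acdd': ·  ←P1
  n8 'acc': c→9
  n9 'accc': d→10
  n10 'acccd': c→11
  n11 'acccdc': ·  ←P2
  n12 'ab': b→13
  n13 'abb': ·  ←P3

Failure links (BFS by depth):
  n1('a'): parent n0 fail=0; on 'a' 0 → fail=0;  out ∅∪∅=∅
  n2('aa'): parent n1 fail=0; on 'a' 0 → fail=1;  out ∅∪∅=∅
  n5('ac'): parent n1 fail=0; on 'c' 0 → fail=0;  out ∅∪∅=∅
  n12('ab'): parent n1 fail=0; on 'b' 0 → fail=0;  out ∅∪∅=∅
  n3('aab'): parent n2 fail=1; on 'b' 1 → fail=12;  out ∅∪∅=∅
  n6('acd'): parent n5 fail=0; on 'd' 0 → fail=0;  out ∅∪∅=∅
  n8('acc'): parent n5 fail=0; on 'c' 0 → fail=0;  out ∅∪∅=∅
  n13('abb'): parent n12 fail=0; on 'b' 0 → fail=0;  out {3}∪∅={3}
  n4('aabb'): parent n3 fail=12; on 'b' 12 → fail=13;  out {0}∪{3}={0,3}
  n7('acdd'): parent n6 fail=0; on 'd' 0 → fail=0;  out {1}∪∅={1}
  n9('accc'): parent n8 fail=0; on 'c' 0 → fail=0;  out ∅∪∅=∅
  n10('acccd'): parent n9 fail=0; on 'd' 0 → fail=0;  out ∅∪∅=∅
  n11('acccdc'): parent n10 fail=0; on 'c' 0 → fail=0;  out {2}∪∅={2}

Text stream:
i=0 'a': node 0→1
i=1 'b': node 1→12
i=2 'b': node 12→13  ** P3@[0:2]
i=3 'a': node 13→1 ·f
i=4 'a': node 1→2
i=5 'c': node 2→5 ·f
i=6 'd': node 5→6
i=7 'd': node 6→7  ** P1@[4:7]
i=8 'a': node 7→1 ·f
i=9 'd': node 1→0 ·f
i=10 'd': node 0→0
i=11 'a': node 0→1
i=12 'a': node 1→2
i=13 'b': node 2→3
i=14 'b': node 3→4  ** P0@[11:14],P3@[12:14]
i=15 'a': node 4→1 ·f
i=16 'a': node 1→2
i=17 'b': node 2→3
i=18 'b': node 3→4  ** P0@[15:18],P3@[16:18]
i=19 'a': node 4→1 ·f
i=20 'a': node 1→2
i=21 'b': node 2→3
i=22 'b': node 3→4  ** P0@[19:22],P3@[20:22]
i=23 'b': node 4→0 ·f
i=24 'c': node 0→0
i=25 'a': node 0→1
i=26 'c': node 1→5
i=27 'c': node 5→8
i=28 'c': node 8→9
i=29 'd': node 9→10
i=30 'c': node 10→11  ** P2@[25:30]
i=31 'b': node 11→0 ·f
i=32 'a': node 0→1

All matches (sorted): [[2,3],[7,1],[14,0],[14,3],[18,0],[18,3],[22,0],[22,3],[30,2]]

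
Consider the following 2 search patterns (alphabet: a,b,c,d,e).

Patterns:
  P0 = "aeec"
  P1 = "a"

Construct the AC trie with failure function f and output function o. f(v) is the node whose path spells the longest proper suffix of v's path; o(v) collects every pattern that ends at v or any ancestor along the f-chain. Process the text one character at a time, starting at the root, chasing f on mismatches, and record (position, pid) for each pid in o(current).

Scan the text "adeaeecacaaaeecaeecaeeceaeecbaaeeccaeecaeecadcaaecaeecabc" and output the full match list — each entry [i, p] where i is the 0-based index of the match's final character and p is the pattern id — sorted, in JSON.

Construct AC machine:
Trie nodes:
  n0 'ε': a→1
  n1 'a': e→2  ←P1
  n2 'ae': e→3
  n3 'aee': c→4
  n4 'aeec': ·  ←P0

Failure links (BFS by depth):
  fail(1) 'a': from fail(0)=0 chase 'a': 0 ⇒ 0;  out={1}∪out(0)={1}
  fail(2) 'ae': from fail(1)=0 chase 'e': 0 ⇒ 0;  out=∅∪out(0)=∅
  fail(3) 'aee': from fail(2)=0 chase 'e': 0 ⇒ 0;  out=∅∪out(0)=∅
  fail(4) 'aeec': from fail(3)=0 chase 'c': 0 ⇒ 0;  out={0}∪out(0)={0}

Text stream:
pos 0 'a': at 1  ** P1@[0:0]
pos 1 'd': at 0 ·f
pos 2 'e': at 0
pos 3 'a': at 1  ** P1@[3:3]
pos 4 'e': at 2
pos 5 'e': at 3
pos 6 'c': at 4  ** P0@[3:6]
pos 7 'a': at 1 ·f  ** P1@[7:7]
pos 8 'c': at 0 ·f
pos 9 'a': at 1  ** P1@[9:9]
pos 10 'a': at 1 ·f  ** P1@[10:10]
pos 11 'a': at 1 ·f  ** P1@[11:11]
pos 12 'e': at 2
pos 13 'e': at 3
pos 14 'c': at 4  ** P0@[11:14]
pos 15 'a': at 1 ·f  ** P1@[15:15]
pos 16 'e': at 2
pos 17 'e': at 3
pos 18 'c': at 4  ** P0@[15:18]
pos 19 'a': at 1 ·f  ** P1@[19:19]
pos 20 'e': at 2
pos 21 'e': at 3
pos 22 'c': at 4  ** P0@[19:22]
pos 23 'e': at 0 ·f
pos 24 'a': at 1  ** P1@[24:24]
pos 25 'e': at 2
pos 26 'e': at 3
pos 27 'c': at 4  ** P0@[24:27]
pos 28 'b': at 0 ·f
pos 29 'a': at 1  ** P1@[29:29]
pos 30 'a': at 1 ·f  ** P1@[30:30]
pos 31 'e': at 2
pos 32 'e': at 3
pos 33 'c': at 4  ** P0@[30:33]
pos 34 'c': at 0 ·f
pos 35 'a': at 1  ** P1@[35:35]
pos 36 'e': at 2
pos 37 'e': at 3
pos 38 'c': at 4  ** P0@[35:38]
pos 39 'a': at 1 ·f  ** P1@[39:39]
pos 40 'e': at 2
pos 41 'e': at 3
pos 42 'c': at 4  ** P0@[39:42]
pos 43 'a': at 1 ·f  ** P1@[43:43]
pos 44 'd': at 0 ·f
pos 45 'c': at 0
pos 46 'a': at 1  ** P1@[46:46]
pos 47 'a': at 1 ·f  ** P1@[47:47]
pos 48 'e': at 2
pos 49 'c': at 0 ·f
pos 50 'a': at 1  ** P1@[50:50]
pos 51 'e': at 2
pos 52 'e': at 3
pos 53 'c': at 4  ** P0@[50:53]
pos 54 'a': at 1 ·f  ** P1@[54:54]
pos 55 'b': at 0 ·f
pos 56 'c': at 0

Result: [[0,1],[3,1],[6,0],[7,1],[9,1],[10,1],[11,1],[14,0],[15,1],[18,0],[19,1],[22,0],[24,1],[27,0],[29,1],[30,1],[33,0],[35,1],[38,0],[39,1],[42,0],[43,1],[46,1],[47,1],[50,1],[53,0],[54,1]]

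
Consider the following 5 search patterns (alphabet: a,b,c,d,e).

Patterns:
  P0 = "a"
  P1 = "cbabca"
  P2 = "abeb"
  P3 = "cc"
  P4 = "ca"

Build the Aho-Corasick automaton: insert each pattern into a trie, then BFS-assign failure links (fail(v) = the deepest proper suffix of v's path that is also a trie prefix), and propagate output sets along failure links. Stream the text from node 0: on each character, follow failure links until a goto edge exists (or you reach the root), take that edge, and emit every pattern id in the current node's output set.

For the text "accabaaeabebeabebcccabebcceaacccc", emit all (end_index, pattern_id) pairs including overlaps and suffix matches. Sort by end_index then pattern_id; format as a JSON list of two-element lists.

Construct AC machine:
Trie nodes:
  0='ε' goto a→1 c→2
  1='a' goto b→8  ←P0
  2='c' goto a→12 b→3 c→11
  3='cb' goto a→4
  4='cba' goto b→5
  5='cbab' goto c→6
  6='cbabc' goto a→7
  7='cbabca' goto ·  ←P1
  8='ab' goto e→9
  9='abe' goto b→10
  10='abeb' goto ·  ←P2
  11='cc' goto ·  ←P3
  12='ca' goto ·  ←P4

BFS fail/out derivation:
  fail(1) 'a': from fail(0)=0 chase 'a': 0 ⇒ 0;  out={0}∪out(0)={0}
  fail(2) 'c': from fail(0)=0 chase 'c': 0 ⇒ 0;  out=∅∪out(0)=∅
  fail(3) 'cb': from fail(2)=0 chase 'b': 0 ⇒ 0;  out=∅∪out(0)=∅
  fail(8) 'ab': from fail(1)=0 chase 'b': 0 ⇒ 0;  out=∅∪out(0)=∅
  fail(11) 'cc': from fail(2)=0 chase 'c': 0 ⇒ 2;  out={3}∪out(2)={3}
  fail(12) 'ca': from fail(2)=0 chase 'a': 0 ⇒ 1;  out={4}∪out(1)={0,4}
  fail(4) 'cba': from fail(3)=0 chase 'a': 0 ⇒ 1;  out=∅∪out(1)={0}
  fail(9) 'abe': from fail(8)=0 chase 'e': 0 ⇒ 0;  out=∅∪out(0)=∅
  fail(5) 'cbab': from fail(4)=1 chase 'b': 1 ⇒ 8;  out=∅∪out(8)=∅
  fail(10) 'abeb': from fail(9)=0 chase 'b': 0 ⇒ 0;  out={2}∪out(0)={2}
  fail(6) 'cbabc': from fail(5)=8 chase 'c': 8→0 ⇒ 2;  out=∅∪out(2)=∅
  fail(7) 'cbabca': from fail(6)=2 chase 'a': 2 ⇒ 12;  out={1}∪out(12)={0,1,4}

Text stream:
i=0 'a': node 0→1  ** P0@[0:0]
i=1 'c': node 1→2 ·f
i=2 'c': node 2→11  ** P3@[1:2]
i=3 'a': node 11→12 ·f  ** P0@[3:3],P4@[2:3]
i=4 'b': node 12→8 ·f
i=5 'a': node 8→1 ·f  ** P0@[5:5]
i=6 'a': node 1→1 ·f  ** P0@[6:6]
i=7 'e': node 1→0 ·f
i=8 'a': node 0→1  ** P0@[8:8]
i=9 'b': node 1→8
i=10 'e': node 8→9
i=11 'b': node 9→10  ** P2@[8:11]
i=12 'e': node 10→0 ·f
i=13 'a': node 0→1  ** P0@[13:13]
i=14 'b': node 1→8
i=15 'e': node 8→9
i=16 'b': node 9→10  ** P2@[13:16]
i=17 'c': node 10→2 ·f
i=18 'c': node 2→11  ** P3@[17:18]
i=19 'c': node 11→11 ·f  ** P3@[18:19]
i=20 'a': node 11→12 ·f  ** P0@[20:20],P4@[19:20]
i=21 'b': node 12→8 ·f
i=22 'e': node 8→9
i=23 'b': node 9→10  ** P2@[20:23]
i=24 'c': node 10→2 ·f
i=25 'c': node 2→11  ** P3@[24:25]
i=26 'e': node 11→0 ·f
i=27 'a': node 0→1  ** P0@[27:27]
i=28 'a': node 1→1 ·f  ** P0@[28:28]
i=29 'c': node 1→2 ·f
i=30 'c': node 2→11  ** P3@[29:30]
i=31 'c': node 11→11 ·f  ** P3@[30:31]
i=32 'c': node 11→11 ·f  ** P3@[31:32]

All matches (sorted): [[0,0],[2,3],[3,0],[3,4],[5,0],[6,0],[8,0],[11,2],[13,0],[16,2],[18,3],[19,3],[20,0],[20,4],[23,2],[25,3],[27,0],[28,0],[30,3],[31,3],[32,3]]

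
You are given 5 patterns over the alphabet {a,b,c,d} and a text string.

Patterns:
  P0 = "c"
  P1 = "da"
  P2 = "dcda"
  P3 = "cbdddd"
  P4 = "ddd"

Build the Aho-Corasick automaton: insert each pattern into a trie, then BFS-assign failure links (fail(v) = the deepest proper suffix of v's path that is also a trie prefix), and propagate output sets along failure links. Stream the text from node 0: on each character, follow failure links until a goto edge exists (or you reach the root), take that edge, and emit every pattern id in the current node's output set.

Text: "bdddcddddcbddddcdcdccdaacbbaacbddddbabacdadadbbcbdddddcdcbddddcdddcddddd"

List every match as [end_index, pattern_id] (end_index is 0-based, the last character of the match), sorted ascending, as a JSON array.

Build automaton:
Trie (insert patterns):
  0='ε' goto c→1 d→2
  1='c' goto b→7  ←P0
  2='d' goto a→3 c→4 d→12
  3='da' goto ·  ←P1
  4='dc' goto d→5
  5='dcd' goto a→6
  6='dcda' goto ·  ←P2
  7='cb' goto d→8
  8='cbd' goto d→9
  9='cbdd' goto d→10
  10='cbddd' goto d→11
  11='cbdddd' goto ·  ←P3
  12='dd' goto d→13
  13='ddd' goto ·  ←P4

BFS fail/out derivation:
  n1('c'): parent n0 fail=0; on 'c' 0 → fail=0;  out {0}∪∅={0}
  n2('d'): parent n0 fail=0; on 'd' 0 → fail=0;  out ∅∪∅=∅
  n3('da'): parent n2 fail=0; on 'a' 0 → fail=0;  out {1}∪∅={1}
  n4('dc'): parent n2 fail=0; on 'c' 0 → fail=1;  out ∅∪{0}={0}
  n7('cb'): parent n1 fail=0; on 'b' 0 → fail=0;  out ∅∪∅=∅
  n12('dd'): parent n2 fail=0; on 'd' 0 → fail=2;  out ∅∪∅=∅
  n5('dcd'): parent n4 fail=1; on 'd' 1→0 → fail=2;  out ∅∪∅=∅
  n8('cbd'): parent n7 fail=0; on 'd' 0 → fail=2;  out ∅∪∅=∅
  n13('ddd'): parent n12 fail=2; on 'd' 2 → fail=12;  out {4}∪∅={4}
  n6('dcda'): parent n5 fail=2; on 'a' 2 → fail=3;  out {2}∪{1}={1,2}
  n9('cbdd'): parent n8 fail=2; on 'd' 2 → fail=12;  out ∅∪∅=∅
  n10('cbddd'): parent n9 fail=12; on 'd' 12 → fail=13;  out ∅∪{4}={4}
  n11('cbdddd'): parent n10 fail=13; on 'd' 13→12 → fail=13;  out {3}∪{4}={3,4}

Scan:
i=0 'b': node 0→0
i=1 'd': node 0→2
i=2 'd': node 2→12
i=3 'd': node 12→13  emit P4@[1:3]
i=4 'c': node 13→4 ·f  emit P0@[4:4]
i=5 'd': node 4→5
i=6 'd': node 5→12 ·f
i=7 'd': node 12→13  emit P4@[5:7]
i=8 'd': node 13→13 ·f  emit P4@[6:8]
i=9 'c': node 13→4 ·f  emit P0@[9:9]
i=10 'b': node 4→7 ·f
i=11 'd': node 7→8
i=12 'd': node 8→9
i=13 'd': node 9→10  emit P4@[11:13]
i=14 'd': node 10→11  emit P3@[9:14],P4@[12:14]
i=15 'c': node 11→4 ·f  emit P0@[15:15]
i=16 'd': node 4→5
i=17 'c': node 5→4 ·f  emit P0@[17:17]
i=18 'd': node 4→5
i=19 'c': node 5→4 ·f  emit P0@[19:19]
i=20 'c': node 4→1 ·f  emit P0@[20:20]
i=21 'd': node 1→2 ·f
i=22 'a': node 2→3  emit P1@[21:22]
i=23 'a': node 3→0 ·f
i=24 'c': node 0→1  emit P0@[24:24]
i=25 'b': node 1→7
i=26 'b': node 7→0 ·f
i=27 'a': node 0→0
i=28 'a': node 0→0
i=29 'c': node 0→1  emit P0@[29:29]
i=30 'b': node 1→7
i=31 'd': node 7→8
i=32 'd': node 8→9
i=33 'd': node 9→10  emit P4@[31:33]
i=34 'd': node 10→11  emit P3@[29:34],P4@[32:34]
i=35 'b': node 11→0 ·f
i=36 'a': node 0→0
i=37 'b': node 0→0
i=38 'a': node 0→0
i=39 'c': node 0→1  emit P0@[39:39]
i=40 'd': node 1→2 ·f
i=41 'a': node 2→3  emit P1@[40:41]
i=42 'd': node 3→2 ·f
i=43 'a': node 2→3  emit P1@[42:43]
i=44 'd': node 3→2 ·f
i=45 'b': node 2→0 ·f
i=46 'b': node 0→0
i=47 'c': node 0→1  emit P0@[47:47]
i=48 'b': node 1→7
i=49 'd': node 7→8
i=50 'd': node 8→9
i=51 'd': node 9→10  emit P4@[49:51]
i=52 'd': node 10→11  emit P3@[47:52],P4@[50:52]
i=53 'd': node 11→13 ·f  emit P4@[51:53]
i=54 'c': node 13→4 ·f  emit P0@[54:54]
i=55 'd': node 4→5
i=56 'c': node 5→4 ·f  emit P0@[56:56]
i=57 'b': node 4→7 ·f
i=58 'd': node 7→8
i=59 'd': node 8→9
i=60 'd': node 9→10  emit P4@[58:60]
i=61 'd': node 10→11  emit P3@[56:61],P4@[59:61]
i=62 'c': node 11→4 ·f  emit P0@[62:62]
i=63 'd': node 4→5
i=64 'd': node 5→12 ·f
i=65 'd': node 12→13  emit P4@[63:65]
i=66 'c': node 13→4 ·f  emit P0@[66:66]
i=67 'd': node 4→5
i=68 'd': node 5→12 ·f
i=69 'd': node 12→13  emit P4@[67:69]
i=70 'd': node 13→13 ·f  emit P4@[68:70]
i=71 'd': node 13→13 ·f  emit P4@[69:71]

All matches (sorted): [[3,4],[4,0],[7,4],[8,4],[9,0],[13,4],[14,3],[14,4],[15,0],[17,0],[19,0],[20,0],[22,1],[24,0],[29,0],[33,4],[34,3],[34,4],[39,0],[41,1],[43,1],[47,0],[51,4],[52,3],[52,4],[53,4],[54,0],[56,0],[60,4],[61,3],[61,4],[62,0],[65,4],[66,0],[69,4],[70,4],[71,4]]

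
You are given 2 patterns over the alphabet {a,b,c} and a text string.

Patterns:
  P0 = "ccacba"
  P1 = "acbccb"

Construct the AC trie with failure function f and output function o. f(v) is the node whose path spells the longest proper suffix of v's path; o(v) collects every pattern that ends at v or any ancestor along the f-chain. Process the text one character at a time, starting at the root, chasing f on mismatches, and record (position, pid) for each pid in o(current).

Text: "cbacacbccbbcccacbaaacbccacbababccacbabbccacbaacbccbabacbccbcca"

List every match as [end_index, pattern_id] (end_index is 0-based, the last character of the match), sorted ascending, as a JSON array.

Construct AC machine:
Trie (insert patterns):
  n0 'ε': a→7 c→1
  n1 'c': c→2
  n2 'cc': a→3
  n3 'cca': c→4
  n4 'ccac': b→5
  n5 'ccacb': a→6
  n6 'ccacba': ·  [P0 ends]
  n7 'a': c→8
  n8 'ac': b→9
  n9 'acb': c→10
  n10 'acbc': c→11
  n11 'acbcc': b→12
  n12 'acbccb': ·  [P1 ends]

BFS fail/out derivation:
  fail(1) 'c': from fail(0)=0 chase 'c': 0 ⇒ 0;  out=∅∪out(0)=∅
  fail(7) 'a': from fail(0)=0 chase 'a': 0 ⇒ 0;  out=∅∪out(0)=∅
  fail(2) 'cc': from fail(1)=0 chase 'c': 0 ⇒ 1;  out=∅∪out(1)=∅
  fail(8) 'ac': from fail(7)=0 chase 'c': 0 ⇒ 1;  out=∅∪out(1)=∅
  fail(3) 'cca': from fail(2)=1 chase 'a': 1→0 ⇒ 7;  out=∅∪out(7)=∅
  fail(9) 'acb': from fail(8)=1 chase 'b': 1→0 ⇒ 0;  out=∅∪out(0)=∅
  fail(4) 'ccac': from fail(3)=7 chase 'c': 7 ⇒ 8;  out=∅∪out(8)=∅
  fail(10) 'acbc': from fail(9)=0 chase 'c': 0 ⇒ 1;  out=∅∪out(1)=∅
  fail(5) 'ccacb': from fail(4)=8 chase 'b': 8 ⇒ 9;  out=∅∪out(9)=∅
  fail(11) 'acbcc': from fail(10)=1 chase 'c': 1 ⇒ 2;  out=∅∪out(2)=∅
  fail(6) 'ccacba': from fail(5)=9 chase 'a': 9→0 ⇒ 7;  out={0}∪out(7)={0}
  fail(12) 'acbccb': from fail(11)=2 chase 'b': 2→1→0 ⇒ 0;  out={1}∪out(0)={1}

Run:
[0] read 'c'  n0⇒n1
[1] read 'b'  n1⇒n0 (fail-walked)
[2] read 'a'  n0⇒n7
[3] read 'c'  n7⇒n8
[4] read 'a'  n8⇒n7 (fail-walked)
[5] read 'c'  n7⇒n8
[6] read 'b'  n8⇒n9
[7] read 'c'  n9⇒n10
[8] read 'c'  n10⇒n11
[9] read 'b'  n11⇒n12  emit P1@[4:9]
[10] read 'b'  n12⇒n0 (fail-walked)
[11] read 'c'  n0⇒n1
[12] read 'c'  n1⇒n2
[13] read 'c'  n2⇒n2 (fail-walked)
[14] read 'a'  n2⇒n3
[15] read 'c'  n3⇒n4
[16] read 'b'  n4⇒n5
[17] read 'a'  n5⇒n6  emit P0@[12:17]
[18] read 'a'  n6⇒n7 (fail-walked)
[19] read 'a'  n7⇒n7 (fail-walked)
[20] read 'c'  n7⇒n8
[21] read 'b'  n8⇒n9
[22] read 'c'  n9⇒n10
[23] read 'c'  n10⇒n11
[24] read 'a'  n11⇒n3 (fail-walked)
[25] read 'c'  n3⇒n4
[26] read 'b'  n4⇒n5
[27] read 'a'  n5⇒n6  emit P0@[22:27]
[28] read 'b'  n6⇒n0 (fail-walked)
[29] read 'a'  n0⇒n7
[30] read 'b'  n7⇒n0 (fail-walked)
[31] read 'c'  n0⇒n1
[32] read 'c'  n1⇒n2
[33] read 'a'  n2⇒n3
[34] read 'c'  n3⇒n4
[35] read 'b'  n4⇒n5
[36] read 'a'  n5⇒n6  emit P0@[31:36]
[37] read 'b'  n6⇒n0 (fail-walked)
[38] read 'b'  n0⇒n0
[39] read 'c'  n0⇒n1
[40] read 'c'  n1⇒n2
[41] read 'a'  n2⇒n3
[42] read 'c'  n3⇒n4
[43] read 'b'  n4⇒n5
[44] read 'a'  n5⇒n6  emit P0@[39:44]
[45] read 'a'  n6⇒n7 (fail-walked)
[46] read 'c'  n7⇒n8
[47] read 'b'  n8⇒n9
[48] read 'c'  n9⇒n10
[49] read 'c'  n10⇒n11
[50] read 'b'  n11⇒n12  emit P1@[45:50]
[51] read 'a'  n12⇒n7 (fail-walked)
[52] read 'b'  n7⇒n0 (fail-walked)
[53] read 'a'  n0⇒n7
[54] read 'c'  n7⇒n8
[55] read 'b'  n8⇒n9
[56] read 'c'  n9⇒n10
[57] read 'c'  n10⇒n11
[58] read 'b'  n11⇒n12  emit P1@[53:58]
[59] read 'c'  n12⇒n1 (fail-walked)
[60] read 'c'  n1⇒n2
[61] read 'a'  n2⇒n3

Result: [[9,1],[17,0],[27,0],[36,0],[44,0],[50,1],[58,1]]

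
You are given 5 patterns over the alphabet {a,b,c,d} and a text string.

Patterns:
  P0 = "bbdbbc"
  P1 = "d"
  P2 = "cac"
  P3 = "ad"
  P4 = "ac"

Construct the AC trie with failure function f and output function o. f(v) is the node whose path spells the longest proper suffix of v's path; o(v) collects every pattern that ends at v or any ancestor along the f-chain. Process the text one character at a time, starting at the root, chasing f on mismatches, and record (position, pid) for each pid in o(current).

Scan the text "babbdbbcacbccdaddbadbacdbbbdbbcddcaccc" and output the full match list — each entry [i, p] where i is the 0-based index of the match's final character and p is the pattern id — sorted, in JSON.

Build:
Trie (insert patterns):
  0='ε' goto a→11 b→1 c→8 d→7
  1='b' goto b→2
  2='bb' goto d→3
  3='bbd' goto b→4
  4='bbdb' goto b→5
  5='bbdbb' goto c→6
  6='bbdbbc' goto ·  [P0 ends]
  7='d' goto ·  [P1 ends]
  8='c' goto a→9
  9='ca' goto c→10
  10='cac' goto ·  [P2 ends]
  11='a' goto c→13 d→12
  12='ad' goto ·  [P3 ends]
  13='ac' goto ·  [P4 ends]

Failure links (BFS by depth):
  n1('b'): parent n0 fail=0; on 'b' 0 → fail=0;  out ∅∪∅=∅
  n7('d'): parent n0 fail=0; on 'd' 0 → fail=0;  out {1}∪∅={1}
  n8('c'): parent n0 fail=0; on 'c' 0 → fail=0;  out ∅∪∅=∅
  n11('a'): parent n0 fail=0; on 'a' 0 → fail=0;  out ∅∪∅=∅
  n2('bb'): parent n1 fail=0; on 'b' 0 → fail=1;  out ∅∪∅=∅
  n9('ca'): parent n8 fail=0; on 'a' 0 → fail=11;  out ∅∪∅=∅
  n12('ad'): parent n11 fail=0; on 'd' 0 → fail=7;  out {3}∪{1}={1,3}
  n13('ac'): parent n11 fail=0; on 'c' 0 → fail=8;  out {4}∪∅={4}
  n3('bbd'): parent n2 fail=1; on 'd' 1→0 → fail=7;  out ∅∪{1}={1}
  n10('cac'): parent n9 fail=11; on 'c' 11 → fail=13;  out {2}∪{4}={2,4}
  n4('bbdb'): parent n3 fail=7; on 'b' 7→0 → fail=1;  out ∅∪∅=∅
  n5('bbdbb'): parent n4 fail=1; on 'b' 1 → fail=2;  out ∅∪∅=∅
  n6('bbdbbc'): parent n5 fail=2; on 'c' 2→1→0 → fail=8;  out {0}∪∅={0}

Text stream:
i=0 'b': node 0→1
i=1 'a': node 1→11 ·f
i=2 'b': node 11→1 ·f
i=3 'b': node 1→2
i=4 'd': node 2→3  emit P1@[4:4]
i=5 'b': node 3→4
i=6 'b': node 4→5
i=7 'c': node 5→6  emit P0@[2:7]
i=8 'a': node 6→9 ·f
i=9 'c': node 9→10  emit P2@[7:9],P4@[8:9]
i=10 'b': node 10→1 ·f
i=11 'c': node 1→8 ·f
i=12 'c': node 8→8 ·f
i=13 'd': node 8→7 ·f  emit P1@[13:13]
i=14 'a': node 7→11 ·f
i=15 'd': node 11→12  emit P1@[15:15],P3@[14:15]
i=16 'd': node 12→7 ·f  emit P1@[16:16]
i=17 'b': node 7→1 ·f
i=18 'a': node 1→11 ·f
i=19 'd': node 11→12  emit P1@[19:19],P3@[18:19]
i=20 'b': node 12→1 ·f
i=21 'a': node 1→11 ·f
i=22 'c': node 11→13  emit P4@[21:22]
i=23 'd': node 13→7 ·f  emit P1@[23:23]
i=24 'b': node 7→1 ·f
i=25 'b': node 1→2
i=26 'b': node 2→2 ·f
i=27 'd': node 2→3  emit P1@[27:27]
i=28 'b': node 3→4
i=29 'b': node 4→5
i=30 'c': node 5→6  emit P0@[25:30]
i=31 'd': node 6→7 ·f  emit P1@[31:31]
i=32 'd': node 7→7 ·f  emit P1@[32:32]
i=33 'c': node 7→8 ·f
i=34 'a': node 8→9
i=35 'c': node 9→10  emit P2@[33:35],P4@[34:35]
i=36 'c': node 10→8 ·f
i=37 'c': node 8→8 ·f

All matches (sorted): [[4,1],[7,0],[9,2],[9,4],[13,1],[15,1],[15,3],[16,1],[19,1],[19,3],[22,4],[23,1],[27,1],[30,0],[31,1],[32,1],[35,2],[35,4]]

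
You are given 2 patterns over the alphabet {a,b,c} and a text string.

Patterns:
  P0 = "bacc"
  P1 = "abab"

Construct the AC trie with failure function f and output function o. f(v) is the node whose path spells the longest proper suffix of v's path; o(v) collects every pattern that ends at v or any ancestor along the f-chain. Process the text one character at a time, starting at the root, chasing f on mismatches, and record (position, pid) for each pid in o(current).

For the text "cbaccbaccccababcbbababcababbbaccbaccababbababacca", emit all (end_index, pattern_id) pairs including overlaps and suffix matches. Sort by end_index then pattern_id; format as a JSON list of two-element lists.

Build automaton:
Trie nodes:
  n0 'ε': a→5 b→1
  n1 'b': a→2
  n2 'ba': c→3
  n3 'bac': c→4
  n4 'bacc': ·  [P0 ends]
  n5 'a': b→6
  n6 'ab': a→7
  n7 'aba': b→8
  n8 'abab': ·  [P1 ends]

BFS fail/out derivation:
  n1('b'): parent n0 fail=0; on 'b' 0 → fail=0;  out ∅∪∅=∅
  n5('a'): parent n0 fail=0; on 'a' 0 → fail=0;  out ∅∪∅=∅
  n2('ba'): parent n1 fail=0; on 'a' 0 → fail=5;  out ∅∪∅=∅
  n6('ab'): parent n5 fail=0; on 'b' 0 → fail=1;  out ∅∪∅=∅
  n3('bac'): parent n2 fail=5; on 'c' 5→0 → fail=0;  out ∅∪∅=∅
  n7('aba'): parent n6 fail=1; on 'a' 1 → fail=2;  out ∅∪∅=∅
  n4('bacc'): parent n3 fail=0; on 'c' 0 → fail=0;  out {0}∪∅={0}
  n8('abab'): parent n7 fail=2; on 'b' 2→5 → fail=6;  out {1}∪∅={1}

Text stream:
pos 0 'c': at 0
pos 1 'b': at 1
pos 2 'a': at 2
pos 3 'c': at 3
pos 4 'c': at 4  ** P0@[1:4]
pos 5 'b': at 1 (fail-walked)
pos 6 'a': at 2
pos 7 'c': at 3
pos 8 'c': at 4  ** P0@[5:8]
pos 9 'c': at 0 (fail-walked)
pos 10 'c': at 0
pos 11 'a': at 5
pos 12 'b': at 6
pos 13 'a': at 7
pos 14 'b': at 8  ** P1@[11:14]
pos 15 'c': at 0 (fail-walked)
pos 16 'b': at 1
pos 17 'b': at 1 (fail-walked)
pos 18 'a': at 2
pos 19 'b': at 6 (fail-walked)
pos 20 'a': at 7
pos 21 'b': at 8  ** P1@[18:21]
pos 22 'c': at 0 (fail-walked)
pos 23 'a': at 5
pos 24 'b': at 6
pos 25 'a': at 7
pos 26 'b': at 8  ** P1@[23:26]
pos 27 'b': at 1 (fail-walked)
pos 28 'b': at 1 (fail-walked)
pos 29 'a': at 2
pos 30 'c': at 3
pos 31 'c': at 4  ** P0@[28:31]
pos 32 'b': at 1 (fail-walked)
pos 33 'a': at 2
pos 34 'c': at 3
pos 35 'c': at 4  ** P0@[32:35]
pos 36 'a': at 5 (fail-walked)
pos 37 'b': at 6
pos 38 'a': at 7
pos 39 'b': at 8  ** P1@[36:39]
pos 40 'b': at 1 (fail-walked)
pos 41 'a': at 2
pos 42 'b': at 6 (fail-walked)
pos 43 'a': at 7
pos 44 'b': at 8  ** P1@[41:44]
pos 45 'a': at 7 (fail-walked)
pos 46 'c': at 3 (fail-walked)
pos 47 'c': at 4  ** P0@[44:47]
pos 48 'a': at 5 (fail-walked)

Result: [[4,0],[8,0],[14,1],[21,1],[26,1],[31,0],[35,0],[39,1],[44,1],[47,0]]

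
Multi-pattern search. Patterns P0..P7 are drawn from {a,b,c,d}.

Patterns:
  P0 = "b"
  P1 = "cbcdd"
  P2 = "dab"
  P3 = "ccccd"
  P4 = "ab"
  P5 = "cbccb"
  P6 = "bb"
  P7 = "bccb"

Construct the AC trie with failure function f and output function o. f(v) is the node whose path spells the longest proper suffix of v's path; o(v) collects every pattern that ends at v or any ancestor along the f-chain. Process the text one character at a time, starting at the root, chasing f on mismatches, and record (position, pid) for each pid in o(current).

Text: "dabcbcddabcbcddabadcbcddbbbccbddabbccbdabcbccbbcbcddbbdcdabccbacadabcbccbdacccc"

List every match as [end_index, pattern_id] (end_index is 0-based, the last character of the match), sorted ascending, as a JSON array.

Construct AC machine:
Trie nodes:
  n0 'ε': a→14 b→1 c→2 d→7
  n1 'b': b→18 c→19  ←P0
  n2 'c': b→3 c→10
  n3 'cb': c→4
  n4 'cbc': c→16 d→5
  n5 'cbcd': d→6
  n6 'cbcdd': ·  ←P1
  n7 'd': a→8
  n8 'da': b→9
  n9 'dab': ·  ←P2
  n10 'cc': c→11
  n11 'ccc': c→12
  n12 'cccc': d→13
  n13 'ccccd': ·  ←P3
  n14 'a': b→15
  n15 'ab': ·  ←P4
  n16 'cbcc': b→17
  n17 'cbccb': ·  ←P5
  n18 'bb': ·  ←P6
  n19 'bc': c→20
  n20 'bcc': b→21
  n21 'bccb': ·  ←P7

BFS fail/out derivation:
  fail(1) 'b': from fail(0)=0 chase 'b': 0 ⇒ 0;  out={0}∪out(0)={0}
  fail(2) 'c': from fail(0)=0 chase 'c': 0 ⇒ 0;  out=∅∪out(0)=∅
  fail(7) 'd': from fail(0)=0 chase 'd': 0 ⇒ 0;  out=∅∪out(0)=∅
  fail(14) 'a': from fail(0)=0 chase 'a': 0 ⇒ 0;  out=∅∪out(0)=∅
  fail(3) 'cb': from fail(2)=0 chase 'b': 0 ⇒ 1;  out=∅∪out(1)={0}
  fail(8) 'da': from fail(7)=0 chase 'a': 0 ⇒ 14;  out=∅∪out(14)=∅
  fail(10) 'cc': from fail(2)=0 chase 'c': 0 ⇒ 2;  out=∅∪out(2)=∅
  fail(15) 'ab': from fail(14)=0 chase 'b': 0 ⇒ 1;  out={4}∪out(1)={0,4}
  fail(18) 'bb': from fail(1)=0 chase 'b': 0 ⇒ 1;  out={6}∪out(1)={0,6}
  fail(19) 'bc': from fail(1)=0 chase 'c': 0 ⇒ 2;  out=∅∪out(2)=∅
  fail(4) 'cbc': from fail(3)=1 chase 'c': 1 ⇒ 19;  out=∅∪out(19)=∅
  fail(9) 'dab': from fail(8)=14 chase 'b': 14 ⇒ 15;  out={2}∪out(15)={0,2,4}
  fail(11) 'ccc': from fail(10)=2 chase 'c': 2 ⇒ 10;  out=∅∪out(10)=∅
  fail(20) 'bcc': from fail(19)=2 chase 'c': 2 ⇒ 10;  out=∅∪out(10)=∅
  fail(5) 'cbcd': from fail(4)=19 chase 'd': 19→2→0 ⇒ 7;  out=∅∪out(7)=∅
  fail(12) 'cccc': from fail(11)=10 chase 'c': 10 ⇒ 11;  out=∅∪out(11)=∅
  fail(16) 'cbcc': from fail(4)=19 chase 'c': 19 ⇒ 20;  out=∅∪out(20)=∅
  fail(21) 'bccb': from fail(20)=10 chase 'b': 10→2 ⇒ 3;  out={7}∪out(3)={0,7}
  fail(6) 'cbcdd': from fail(5)=7 chase 'd': 7→0 ⇒ 7;  out={1}∪out(7)={1}
  fail(13) 'ccccd': from fail(12)=11 chase 'd': 11→10→2→0 ⇒ 7;  out={3}∪out(7)={3}
  fail(17) 'cbccb': from fail(16)=20 chase 'b': 20 ⇒ 21;  out={5}∪out(21)={0,5,7}

Scan:
i=0 'd': node 0→7
i=1 'a': node 7→8
i=2 'b': node 8→9  emit P0@[2:2],P2@[0:2],P4@[1:2]
i=3 'c': node 9→19 ·f
i=4 'b': node 19→3 ·f  emit P0@[4:4]
i=5 'c': node 3→4
i=6 'd': node 4→5
i=7 'd': node 5→6  emit P1@[3:7]
i=8 'a': node 6→8 ·f
i=9 'b': node 8→9  emit P0@[9:9],P2@[7:9],P4@[8:9]
i=10 'c': node 9→19 ·f
i=11 'b': node 19→3 ·f  emit P0@[11:11]
i=12 'c': node 3→4
i=13 'd': node 4→5
i=14 'd': node 5→6  emit P1@[10:14]
i=15 'a': node 6→8 ·f
i=16 'b': node 8→9  emit P0@[16:16],P2@[14:16],P4@[15:16]
i=17 'a': node 9→14 ·f
i=18 'd': node 14→7 ·f
i=19 'c': node 7→2 ·f
i=20 'b': node 2→3  emit P0@[20:20]
i=21 'c': node 3→4
i=22 'd': node 4→5
i=23 'd': node 5→6  emit P1@[19:23]
i=24 'b': node 6→1 ·f  emit P0@[24:24]
i=25 'b': node 1→18  emit P0@[25:25],P6@[24:25]
i=26 'b': node 18→18 ·f  emit P0@[26:26],P6@[25:26]
i=27 'c': node 18→19 ·f
i=28 'c': node 19→20
i=29 'b': node 20→21  emit P0@[29:29],P7@[26:29]
i=30 'd': node 21→7 ·f
i=31 'd': node 7→7 ·f
i=32 'a': node 7→8
i=33 'b': node 8→9  emit P0@[33:33],P2@[31:33],P4@[32:33]
i=34 'b': node 9→18 ·f  emit P0@[34:34],P6@[33:34]
i=35 'c': node 18→19 ·f
i=36 'c': node 19→20
i=37 'b': node 20→21  emit P0@[37:37],P7@[34:37]
i=38 'd': node 21→7 ·f
i=39 'a': node 7→8
i=40 'b': node 8→9  emit P0@[40:40],P2@[38:40],P4@[39:40]
i=41 'c': node 9→19 ·f
i=42 'b': node 19→3 ·f  emit P0@[42:42]
i=43 'c': node 3→4
i=44 'c': node 4→16
i=45 'b': node 16→17  emit P0@[45:45],P5@[41:45],P7@[42:45]
i=46 'b': node 17→18 ·f  emit P0@[46:46],P6@[45:46]
i=47 'c': node 18→19 ·f
i=48 'b': node 19→3 ·f  emit P0@[48:48]
i=49 'c': node 3→4
i=50 'd': node 4→5
i=51 'd': node 5→6  emit P1@[47:51]
i=52 'b': node 6→1 ·f  emit P0@[52:52]
i=53 'b': node 1→18  emit P0@[53:53],P6@[52:53]
i=54 'd': node 18→7 ·f
i=55 'c': node 7→2 ·f
i=56 'd': node 2→7 ·f
i=57 'a': node 7→8
i=58 'b': node 8→9  emit P0@[58:58],P2@[56:58],P4@[57:58]
i=59 'c': node 9→19 ·f
i=60 'c': node 19→20
i=61 'b': node 20→21  emit P0@[61:61],P7@[58:61]
i=62 'a': node 21→14 ·f
i=63 'c': node 14→2 ·f
i=64 'a': node 2→14 ·f
i=65 'd': node 14→7 ·f
i=66 'a': node 7→8
i=67 'b': node 8→9  emit P0@[67:67],P2@[65:67],P4@[66:67]
i=68 'c': node 9→19 ·f
i=69 'b': node 19→3 ·f  emit P0@[69:69]
i=70 'c': node 3→4
i=71 'c': node 4→16
i=72 'b': node 16→17  emit P0@[72:72],P5@[68:72],P7@[69:72]
i=73 'd': node 17→7 ·f
i=74 'a': node 7→8
i=75 'c': node 8→2 ·f
i=76 'c': node 2→10
i=77 'c': node 10→11
i=78 'c': node 11→12

Matches: [[2,0],[2,2],[2,4],[4,0],[7,1],[9,0],[9,2],[9,4],[11,0],[14,1],[16,0],[16,2],[16,4],[20,0],[23,1],[24,0],[25,0],[25,6],[26,0],[26,6],[29,0],[29,7],[33,0],[33,2],[33,4],[34,0],[34,6],[37,0],[37,7],[40,0],[40,2],[40,4],[42,0],[45,0],[45,5],[45,7],[46,0],[46,6],[48,0],[51,1],[52,0],[53,0],[53,6],[58,0],[58,2],[58,4],[61,0],[61,7],[67,0],[67,2],[67,4],[69,0],[72,0],[72,5],[72,7]]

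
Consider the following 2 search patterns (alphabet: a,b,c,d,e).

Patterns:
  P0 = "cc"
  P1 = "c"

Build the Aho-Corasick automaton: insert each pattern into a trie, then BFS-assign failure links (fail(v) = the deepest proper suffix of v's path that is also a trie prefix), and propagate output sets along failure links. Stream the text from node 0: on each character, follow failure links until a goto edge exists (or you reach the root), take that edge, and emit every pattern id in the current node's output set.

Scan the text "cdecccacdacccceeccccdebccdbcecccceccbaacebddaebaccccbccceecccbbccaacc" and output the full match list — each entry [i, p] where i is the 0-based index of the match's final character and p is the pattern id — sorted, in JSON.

Build automaton:
Trie (insert patterns):
  0='ε' goto c→1
  1='c' goto c→2  ←P1
  2='cc' goto ·  ←P0

BFS fail/out derivation:
  n1('c'): parent n0 fail=0; on 'c' 0 → fail=0;  out {1}∪∅={1}
  n2('cc'): parent n1 fail=0; on 'c' 0 → fail=1;  out {0}∪{1}={0,1}

Text stream:
pos 0 'c': at 1  emit P1@[0:0]
pos 1 'd': at 0 (via fail)
pos 2 'e': at 0
pos 3 'c': at 1  emit P1@[3:3]
pos 4 'c': at 2  emit P0@[3:4],P1@[4:4]
pos 5 'c': at 2 (via fail)  emit P0@[4:5],P1@[5:5]
pos 6 'a': at 0 (via fail)
pos 7 'c': at 1  emit P1@[7:7]
pos 8 'd': at 0 (via fail)
pos 9 'a': at 0
pos 10 'c': at 1  emit P1@[10:10]
pos 11 'c': at 2  emit P0@[10:11],P1@[11:11]
pos 12 'c': at 2 (via fail)  emit P0@[11:12],P1@[12:12]
pos 13 'c': at 2 (via fail)  emit P0@[12:13],P1@[13:13]
pos 14 'e': at 0 (via fail)
pos 15 'e': at 0
pos 16 'c': at 1  emit P1@[16:16]
pos 17 'c': at 2  emit P0@[16:17],P1@[17:17]
pos 18 'c': at 2 (via fail)  emit P0@[17:18],P1@[18:18]
pos 19 'c': at 2 (via fail)  emit P0@[18:19],P1@[19:19]
pos 20 'd': at 0 (via fail)
pos 21 'e': at 0
pos 22 'b': at 0
pos 23 'c': at 1  emit P1@[23:23]
pos 24 'c': at 2  emit P0@[23:24],P1@[24:24]
pos 25 'd': at 0 (via fail)
pos 26 'b': at 0
pos 27 'c': at 1  emit P1@[27:27]
pos 28 'e': at 0 (via fail)
pos 29 'c': at 1  emit P1@[29:29]
pos 30 'c': at 2  emit P0@[29:30],P1@[30:30]
pos 31 'c': at 2 (via fail)  emit P0@[30:31],P1@[31:31]
pos 32 'c': at 2 (via fail)  emit P0@[31:32],P1@[32:32]
pos 33 'e': at 0 (via fail)
pos 34 'c': at 1  emit P1@[34:34]
pos 35 'c': at 2  emit P0@[34:35],P1@[35:35]
pos 36 'b': at 0 (via fail)
pos 37 'a': at 0
pos 38 'a': at 0
pos 39 'c': at 1  emit P1@[39:39]
pos 40 'e': at 0 (via fail)
pos 41 'b': at 0
pos 42 'd': at 0
pos 43 'd': at 0
pos 44 'a': at 0
pos 45 'e': at 0
pos 46 'b': at 0
pos 47 'a': at 0
pos 48 'c': at 1  emit P1@[48:48]
pos 49 'c': at 2  emit P0@[48:49],P1@[49:49]
pos 50 'c': at 2 (via fail)  emit P0@[49:50],P1@[50:50]
pos 51 'c': at 2 (via fail)  emit P0@[50:51],P1@[51:51]
pos 52 'b': at 0 (via fail)
pos 53 'c': at 1  emit P1@[53:53]
pos 54 'c': at 2  emit P0@[53:54],P1@[54:54]
pos 55 'c': at 2 (via fail)  emit P0@[54:55],P1@[55:55]
pos 56 'e': at 0 (via fail)
pos 57 'e': at 0
pos 58 'c': at 1  emit P1@[58:58]
pos 59 'c': at 2  emit P0@[58:59],P1@[59:59]
pos 60 'c': at 2 (via fail)  emit P0@[59:60],P1@[60:60]
pos 61 'b': at 0 (via fail)
pos 62 'b': at 0
pos 63 'c': at 1  emit P1@[63:63]
pos 64 'c': at 2  emit P0@[63:64],P1@[64:64]
pos 65 'a': at 0 (via fail)
pos 66 'a': at 0
pos 67 'c': at 1  emit P1@[67:67]
pos 68 'c': at 2  emit P0@[67:68],P1@[68:68]

Result: [[0,1],[3,1],[4,0],[4,1],[5,0],[5,1],[7,1],[10,1],[11,0],[11,1],[12,0],[12,1],[13,0],[13,1],[16,1],[17,0],[17,1],[18,0],[18,1],[19,0],[19,1],[23,1],[24,0],[24,1],[27,1],[29,1],[30,0],[30,1],[31,0],[31,1],[32,0],[32,1],[34,1],[35,0],[35,1],[39,1],[48,1],[49,0],[49,1],[50,0],[50,1],[51,0],[51,1],[53,1],[54,0],[54,1],[55,0],[55,1],[58,1],[59,0],[59,1],[60,0],[60,1],[63,1],[64,0],[64,1],[67,1],[68,0],[68,1]]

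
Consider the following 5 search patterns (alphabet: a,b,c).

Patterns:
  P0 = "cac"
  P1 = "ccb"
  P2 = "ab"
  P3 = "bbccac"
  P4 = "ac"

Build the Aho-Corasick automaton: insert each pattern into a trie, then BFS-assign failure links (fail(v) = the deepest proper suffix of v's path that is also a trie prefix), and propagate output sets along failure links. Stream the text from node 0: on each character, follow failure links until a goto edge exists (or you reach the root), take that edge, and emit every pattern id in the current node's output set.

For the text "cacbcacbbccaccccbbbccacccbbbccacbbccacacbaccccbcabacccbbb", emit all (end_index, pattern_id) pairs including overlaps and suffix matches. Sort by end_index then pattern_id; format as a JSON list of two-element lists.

Build:
Trie nodes:
  0='ε' goto a→6 b→8 c→1
  1='c' goto a→2 c→4
  2='ca' goto c→3
  3='cac' goto ·  ←P0
  4='cc' goto b→5
  5='ccb' goto ·  ←P1
  6='a' goto b→7 c→14
  7='ab' goto ·  ←P2
  8='b' goto b→9
  9='bb' goto c→10
  10='bbc' goto c→11
  11='bbcc' goto a→12
  12='bbcca' goto c→13
  13='bbccac' goto ·  ←P3
  14='ac' goto ·  ←P4

Failure links (BFS by depth):
  n1('c'): parent n0 fail=0; on 'c' 0 → fail=0;  out ∅∪∅=∅
  n6('a'): parent n0 fail=0; on 'a' 0 → fail=0;  out ∅∪∅=∅
  n8('b'): parent n0 fail=0; on 'b' 0 → fail=0;  out ∅∪∅=∅
  n2('ca'): parent n1 fail=0; on 'a' 0 → fail=6;  out ∅∪∅=∅
  n4('cc'): parent n1 fail=0; on 'c' 0 → fail=1;  out ∅∪∅=∅
  n7('ab'): parent n6 fail=0; on 'b' 0 → fail=8;  out {2}∪∅={2}
  n9('bb'): parent n8 fail=0; on 'b' 0 → fail=8;  out ∅∪∅=∅
  n14('ac'): parent n6 fail=0; on 'c' 0 → fail=1;  out {4}∪∅={4}
  n3('cac'): parent n2 fail=6; on 'c' 6 → fail=14;  out {0}∪{4}={0,4}
  n5('ccb'): parent n4 fail=1; on 'b' 1→0 → fail=8;  out {1}∪∅={1}
  n10('bbc'): parent n9 fail=8; on 'c' 8→0 → fail=1;  out ∅∪∅=∅
  n11('bbcc'): parent n10 fail=1; on 'c' 1 → fail=4;  out ∅∪∅=∅
  n12('bbcca'): parent n11 fail=4; on 'a' 4→1 → fail=2;  out ∅∪∅=∅
  n13('bbccac'): parent n12 fail=2; on 'c' 2 → fail=3;  out {3}∪{0,4}={0,3,4}

Run:
i=0 'c': node 0→1
i=1 'a': node 1→2
i=2 'c': node 2→3  emit P0@[0:2],P4@[1:2]
i=3 'b': node 3→8 ·f
i=4 'c': node 8→1 ·f
i=5 'a': node 1→2
i=6 'c': node 2→3  emit P0@[4:6],P4@[5:6]
i=7 'b': node 3→8 ·f
i=8 'b': node 8→9
i=9 'c': node 9→10
i=10 'c': node 10→11
i=11 'a': node 11→12
i=12 'c': node 12→13  emit P0@[10:12],P3@[7:12],P4@[11:12]
i=13 'c': node 13→4 ·f
i=14 'c': node 4→4 ·f
i=15 'c': node 4→4 ·f
i=16 'b': node 4→5  emit P1@[14:16]
i=17 'b': node 5→9 ·f
i=18 'b': node 9→9 ·f
i=19 'c': node 9→10
i=20 'c': node 10→11
i=21 'a': node 11→12
i=22 'c': node 12→13  emit P0@[20:22],P3@[17:22],P4@[21:22]
i=23 'c': node 13→4 ·f
i=24 'c': node 4→4 ·f
i=25 'b': node 4→5  emit P1@[23:25]
i=26 'b': node 5→9 ·f
i=27 'b': node 9→9 ·f
i=28 'c': node 9→10
i=29 'c': node 10→11
i=30 'a': node 11→12
i=31 'c': node 12→13  emit P0@[29:31],P3@[26:31],P4@[30:31]
i=32 'b': node 13→8 ·f
i=33 'b': node 8→9
i=34 'c': node 9→10
i=35 'c': node 10→11
i=36 'a': node 11→12
i=37 'c': node 12→13  emit P0@[35:37],P3@[32:37],P4@[36:37]
i=38 'a': node 13→2 ·f
i=39 'c': node 2→3  emit P0@[37:39],P4@[38:39]
i=40 'b': node 3→8 ·f
i=41 'a': node 8→6 ·f
i=42 'c': node 6→14  emit P4@[41:42]
i=43 'c': node 14→4 ·f
i=44 'c': node 4→4 ·f
i=45 'c': node 4→4 ·f
i=46 'b': node 4→5  emit P1@[44:46]
i=47 'c': node 5→1 ·f
i=48 'a': node 1→2
i=49 'b': node 2→7 ·f  emit P2@[48:49]
i=50 'a': node 7→6 ·f
i=51 'c': node 6→14  emit P4@[50:51]
i=52 'c': node 14→4 ·f
i=53 'c': node 4→4 ·f
i=54 'b': node 4→5  emit P1@[52:54]
i=55 'b': node 5→9 ·f
i=56 'b': node 9→9 ·f

Result: [[2,0],[2,4],[6,0],[6,4],[12,0],[12,3],[12,4],[16,1],[22,0],[22,3],[22,4],[25,1],[31,0],[31,3],[31,4],[37,0],[37,3],[37,4],[39,0],[39,4],[42,4],[46,1],[49,2],[51,4],[54,1]]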